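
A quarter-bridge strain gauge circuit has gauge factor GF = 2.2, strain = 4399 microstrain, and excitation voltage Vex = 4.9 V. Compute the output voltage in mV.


Quarter bridge output: Vout = (GF * epsilon * Vex) / 4.
Vout = (2.2 * 4399e-6 * 4.9) / 4
Vout = 0.04742122 / 4 V
Vout = 0.01185531 V = 11.8553 mV

11.8553 mV


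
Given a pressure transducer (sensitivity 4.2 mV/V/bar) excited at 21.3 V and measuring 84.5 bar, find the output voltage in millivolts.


Output = sensitivity * Vex * P.
Vout = 4.2 * 21.3 * 84.5
Vout = 89.46 * 84.5
Vout = 7559.37 mV

7559.37 mV


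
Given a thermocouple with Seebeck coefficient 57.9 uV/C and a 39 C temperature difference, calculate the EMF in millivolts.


The thermocouple output V = sensitivity * dT.
V = 57.9 uV/C * 39 C
V = 2258.1 uV
V = 2.258 mV

2.258 mV


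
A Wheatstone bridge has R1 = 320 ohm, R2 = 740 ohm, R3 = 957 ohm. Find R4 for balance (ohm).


At balance: R1*R4 = R2*R3, so R4 = R2*R3/R1.
R4 = 740 * 957 / 320
R4 = 708180 / 320
R4 = 2213.06 ohm

2213.06 ohm


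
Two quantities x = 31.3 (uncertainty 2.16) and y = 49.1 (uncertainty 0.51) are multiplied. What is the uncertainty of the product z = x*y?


For a product z = x*y, the relative uncertainty is:
uz/z = sqrt((ux/x)^2 + (uy/y)^2)
Relative uncertainties: ux/x = 2.16/31.3 = 0.06901
uy/y = 0.51/49.1 = 0.010387
z = 31.3 * 49.1 = 1536.8
uz = 1536.8 * sqrt(0.06901^2 + 0.010387^2) = 107.251

107.251


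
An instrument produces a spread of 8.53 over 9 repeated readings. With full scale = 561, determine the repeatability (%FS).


Repeatability = (spread / full scale) * 100%.
R = (8.53 / 561) * 100
R = 1.52 %FS

1.52 %FS


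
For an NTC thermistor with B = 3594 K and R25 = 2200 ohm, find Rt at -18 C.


NTC thermistor equation: Rt = R25 * exp(B * (1/T - 1/T25)).
T in Kelvin: 255.15 K, T25 = 298.15 K
1/T - 1/T25 = 1/255.15 - 1/298.15 = 0.00056525
B * (1/T - 1/T25) = 3594 * 0.00056525 = 2.0315
Rt = 2200 * exp(2.0315) = 16776.1 ohm

16776.1 ohm


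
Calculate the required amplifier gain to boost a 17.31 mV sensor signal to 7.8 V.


Gain = Vout / Vin (converting to same units).
G = 7.8 V / 17.31 mV
G = 7800.0 mV / 17.31 mV
G = 450.61

450.61


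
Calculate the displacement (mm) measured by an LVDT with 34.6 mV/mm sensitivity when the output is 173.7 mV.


Displacement = Vout / sensitivity.
d = 173.7 / 34.6
d = 5.02 mm

5.02 mm


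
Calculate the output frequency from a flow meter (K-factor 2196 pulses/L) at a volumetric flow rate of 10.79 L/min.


Frequency = K * Q / 60 (converting L/min to L/s).
f = 2196 * 10.79 / 60
f = 23694.84 / 60
f = 394.91 Hz

394.91 Hz


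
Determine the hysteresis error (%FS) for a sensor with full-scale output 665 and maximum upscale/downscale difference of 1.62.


Hysteresis = (max difference / full scale) * 100%.
H = (1.62 / 665) * 100
H = 0.244 %FS

0.244 %FS


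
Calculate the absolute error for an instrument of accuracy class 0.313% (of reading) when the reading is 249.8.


Absolute error = (accuracy% / 100) * reading.
Error = (0.313 / 100) * 249.8
Error = 0.00313 * 249.8
Error = 0.7819

0.7819


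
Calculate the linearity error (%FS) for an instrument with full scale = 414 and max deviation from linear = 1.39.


Linearity error = (max deviation / full scale) * 100%.
Linearity = (1.39 / 414) * 100
Linearity = 0.336 %FS

0.336 %FS


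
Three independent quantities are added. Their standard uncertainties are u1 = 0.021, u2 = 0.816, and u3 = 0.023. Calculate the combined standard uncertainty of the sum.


For a sum of independent quantities, uc = sqrt(u1^2 + u2^2 + u3^2).
uc = sqrt(0.021^2 + 0.816^2 + 0.023^2)
uc = sqrt(0.000441 + 0.665856 + 0.000529)
uc = 0.8166

0.8166


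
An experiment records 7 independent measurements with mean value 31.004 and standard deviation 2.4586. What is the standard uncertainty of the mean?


The standard uncertainty for Type A evaluation is u = s / sqrt(n).
u = 2.4586 / sqrt(7)
u = 2.4586 / 2.6458
u = 0.9293

0.9293


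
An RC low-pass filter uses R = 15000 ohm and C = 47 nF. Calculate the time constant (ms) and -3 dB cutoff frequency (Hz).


Time constant: tau = R * C.
tau = 15000 * 4.70e-08 = 0.000705 s
tau = 0.705 ms
Cutoff frequency: fc = 1 / (2*pi*R*C).
fc = 1 / (2*pi*0.000705) = 225.75 Hz

tau = 0.705 ms, fc = 225.75 Hz


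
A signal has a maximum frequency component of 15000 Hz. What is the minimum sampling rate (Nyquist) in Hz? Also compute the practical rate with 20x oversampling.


By Nyquist theorem, fs_min = 2 * fmax.
fs_min = 2 * 15000 = 30000 Hz
Practical rate = 20 * fs_min = 20 * 30000 = 600000 Hz

fs_min = 30000 Hz, fs_practical = 600000 Hz


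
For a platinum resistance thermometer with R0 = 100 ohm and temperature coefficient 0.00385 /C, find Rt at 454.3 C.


The RTD equation: Rt = R0 * (1 + alpha * T).
Rt = 100 * (1 + 0.00385 * 454.3)
Rt = 100 * (1 + 1.749055)
Rt = 100 * 2.749055
Rt = 274.906 ohm

274.906 ohm


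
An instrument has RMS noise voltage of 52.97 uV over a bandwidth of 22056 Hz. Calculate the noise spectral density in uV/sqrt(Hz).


Noise spectral density = Vrms / sqrt(BW).
NSD = 52.97 / sqrt(22056)
NSD = 52.97 / 148.5126
NSD = 0.3567 uV/sqrt(Hz)

0.3567 uV/sqrt(Hz)


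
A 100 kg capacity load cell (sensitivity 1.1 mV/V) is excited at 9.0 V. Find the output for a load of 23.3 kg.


Vout = rated_output * Vex * (load / capacity).
Vout = 1.1 * 9.0 * (23.3 / 100)
Vout = 1.1 * 9.0 * 0.233
Vout = 2.307 mV

2.307 mV


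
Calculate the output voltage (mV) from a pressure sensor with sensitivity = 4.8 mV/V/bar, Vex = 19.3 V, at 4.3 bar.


Output = sensitivity * Vex * P.
Vout = 4.8 * 19.3 * 4.3
Vout = 92.64 * 4.3
Vout = 398.35 mV

398.35 mV


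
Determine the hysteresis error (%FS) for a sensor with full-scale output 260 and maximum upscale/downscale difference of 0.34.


Hysteresis = (max difference / full scale) * 100%.
H = (0.34 / 260) * 100
H = 0.131 %FS

0.131 %FS


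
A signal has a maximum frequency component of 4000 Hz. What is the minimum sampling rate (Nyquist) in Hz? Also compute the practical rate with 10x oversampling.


By Nyquist theorem, fs_min = 2 * fmax.
fs_min = 2 * 4000 = 8000 Hz
Practical rate = 10 * fs_min = 10 * 8000 = 80000 Hz

fs_min = 8000 Hz, fs_practical = 80000 Hz


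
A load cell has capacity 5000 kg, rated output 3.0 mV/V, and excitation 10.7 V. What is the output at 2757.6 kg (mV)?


Vout = rated_output * Vex * (load / capacity).
Vout = 3.0 * 10.7 * (2757.6 / 5000)
Vout = 3.0 * 10.7 * 0.55152
Vout = 17.704 mV

17.704 mV


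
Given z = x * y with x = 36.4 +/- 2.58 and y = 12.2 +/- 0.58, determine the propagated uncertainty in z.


For a product z = x*y, the relative uncertainty is:
uz/z = sqrt((ux/x)^2 + (uy/y)^2)
Relative uncertainties: ux/x = 2.58/36.4 = 0.070879
uy/y = 0.58/12.2 = 0.047541
z = 36.4 * 12.2 = 444.1
uz = 444.1 * sqrt(0.070879^2 + 0.047541^2) = 37.901

37.901


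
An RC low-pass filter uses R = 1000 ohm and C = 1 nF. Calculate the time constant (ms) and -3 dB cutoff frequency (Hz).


Time constant: tau = R * C.
tau = 1000 * 1.00e-09 = 1e-06 s
tau = 0.001 ms
Cutoff frequency: fc = 1 / (2*pi*R*C).
fc = 1 / (2*pi*1e-06) = 159154.94 Hz

tau = 0.001 ms, fc = 159154.94 Hz


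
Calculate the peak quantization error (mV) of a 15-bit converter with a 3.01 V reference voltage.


The maximum quantization error is +/- LSB/2.
LSB = Vref / 2^n = 3.01 / 32768 = 9.186e-05 V
Max error = LSB / 2 = 9.186e-05 / 2 = 4.593e-05 V
Max error = 0.0459 mV

0.0459 mV


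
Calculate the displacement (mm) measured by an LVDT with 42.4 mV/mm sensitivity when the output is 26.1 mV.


Displacement = Vout / sensitivity.
d = 26.1 / 42.4
d = 0.616 mm

0.616 mm


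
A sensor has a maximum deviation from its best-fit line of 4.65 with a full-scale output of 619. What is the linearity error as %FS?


Linearity error = (max deviation / full scale) * 100%.
Linearity = (4.65 / 619) * 100
Linearity = 0.751 %FS

0.751 %FS


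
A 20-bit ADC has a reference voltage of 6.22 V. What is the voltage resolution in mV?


The resolution (LSB) of an ADC is Vref / 2^n.
LSB = 6.22 / 2^20
LSB = 6.22 / 1048576
LSB = 5.93e-06 V = 0.00593185 mV

0.00593185 mV


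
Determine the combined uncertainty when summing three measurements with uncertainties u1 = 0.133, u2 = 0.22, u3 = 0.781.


For a sum of independent quantities, uc = sqrt(u1^2 + u2^2 + u3^2).
uc = sqrt(0.133^2 + 0.22^2 + 0.781^2)
uc = sqrt(0.017689 + 0.0484 + 0.609961)
uc = 0.8222

0.8222


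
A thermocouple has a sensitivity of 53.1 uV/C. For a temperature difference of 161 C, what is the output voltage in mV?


The thermocouple output V = sensitivity * dT.
V = 53.1 uV/C * 161 C
V = 8549.1 uV
V = 8.549 mV

8.549 mV


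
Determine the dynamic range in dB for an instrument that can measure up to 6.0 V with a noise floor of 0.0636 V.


Dynamic range = 20 * log10(Vmax / Vnoise).
DR = 20 * log10(6.0 / 0.0636)
DR = 20 * log10(94.34)
DR = 39.49 dB

39.49 dB


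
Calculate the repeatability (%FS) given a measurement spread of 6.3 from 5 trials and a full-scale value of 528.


Repeatability = (spread / full scale) * 100%.
R = (6.3 / 528) * 100
R = 1.193 %FS

1.193 %FS


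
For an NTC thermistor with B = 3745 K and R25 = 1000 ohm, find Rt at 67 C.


NTC thermistor equation: Rt = R25 * exp(B * (1/T - 1/T25)).
T in Kelvin: 340.15 K, T25 = 298.15 K
1/T - 1/T25 = 1/340.15 - 1/298.15 = -0.00041414
B * (1/T - 1/T25) = 3745 * -0.00041414 = -1.5509
Rt = 1000 * exp(-1.5509) = 212.0 ohm

212.0 ohm


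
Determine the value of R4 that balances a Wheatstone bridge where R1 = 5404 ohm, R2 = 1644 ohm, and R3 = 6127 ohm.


At balance: R1*R4 = R2*R3, so R4 = R2*R3/R1.
R4 = 1644 * 6127 / 5404
R4 = 10072788 / 5404
R4 = 1863.95 ohm

1863.95 ohm


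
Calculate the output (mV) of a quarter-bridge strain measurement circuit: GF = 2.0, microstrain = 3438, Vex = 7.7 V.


Quarter bridge output: Vout = (GF * epsilon * Vex) / 4.
Vout = (2.0 * 3438e-6 * 7.7) / 4
Vout = 0.0529452 / 4 V
Vout = 0.0132363 V = 13.2363 mV

13.2363 mV


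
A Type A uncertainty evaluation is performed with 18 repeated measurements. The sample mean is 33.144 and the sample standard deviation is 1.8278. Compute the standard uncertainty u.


The standard uncertainty for Type A evaluation is u = s / sqrt(n).
u = 1.8278 / sqrt(18)
u = 1.8278 / 4.2426
u = 0.4308

0.4308


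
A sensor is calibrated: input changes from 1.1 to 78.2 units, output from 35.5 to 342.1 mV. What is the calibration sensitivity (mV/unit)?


Sensitivity = (y2 - y1) / (x2 - x1).
S = (342.1 - 35.5) / (78.2 - 1.1)
S = 306.6 / 77.1
S = 3.9767 mV/unit

3.9767 mV/unit


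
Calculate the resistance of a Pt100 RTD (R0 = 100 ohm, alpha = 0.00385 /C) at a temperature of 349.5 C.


The RTD equation: Rt = R0 * (1 + alpha * T).
Rt = 100 * (1 + 0.00385 * 349.5)
Rt = 100 * (1 + 1.345575)
Rt = 100 * 2.345575
Rt = 234.558 ohm

234.558 ohm


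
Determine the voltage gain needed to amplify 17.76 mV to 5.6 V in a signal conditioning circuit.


Gain = Vout / Vin (converting to same units).
G = 5.6 V / 17.76 mV
G = 5600.0 mV / 17.76 mV
G = 315.32

315.32


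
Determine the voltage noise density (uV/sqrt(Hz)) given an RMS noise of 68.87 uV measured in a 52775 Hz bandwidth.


Noise spectral density = Vrms / sqrt(BW).
NSD = 68.87 / sqrt(52775)
NSD = 68.87 / 229.7281
NSD = 0.2998 uV/sqrt(Hz)

0.2998 uV/sqrt(Hz)


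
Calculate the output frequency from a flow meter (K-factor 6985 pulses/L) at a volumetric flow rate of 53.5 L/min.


Frequency = K * Q / 60 (converting L/min to L/s).
f = 6985 * 53.5 / 60
f = 373697.5 / 60
f = 6228.29 Hz

6228.29 Hz


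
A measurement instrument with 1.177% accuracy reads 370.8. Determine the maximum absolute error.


Absolute error = (accuracy% / 100) * reading.
Error = (1.177 / 100) * 370.8
Error = 0.01177 * 370.8
Error = 4.3643

4.3643


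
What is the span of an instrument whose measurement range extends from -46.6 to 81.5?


Span = upper range - lower range.
Span = 81.5 - (-46.6)
Span = 128.1

128.1


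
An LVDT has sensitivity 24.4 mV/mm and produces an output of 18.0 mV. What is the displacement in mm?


Displacement = Vout / sensitivity.
d = 18.0 / 24.4
d = 0.738 mm

0.738 mm


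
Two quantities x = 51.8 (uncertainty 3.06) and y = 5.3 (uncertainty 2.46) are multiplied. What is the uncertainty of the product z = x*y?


For a product z = x*y, the relative uncertainty is:
uz/z = sqrt((ux/x)^2 + (uy/y)^2)
Relative uncertainties: ux/x = 3.06/51.8 = 0.059073
uy/y = 2.46/5.3 = 0.464151
z = 51.8 * 5.3 = 274.5
uz = 274.5 * sqrt(0.059073^2 + 0.464151^2) = 128.456

128.456


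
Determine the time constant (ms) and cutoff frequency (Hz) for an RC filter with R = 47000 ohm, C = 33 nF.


Time constant: tau = R * C.
tau = 47000 * 3.30e-08 = 0.001551 s
tau = 1.551 ms
Cutoff frequency: fc = 1 / (2*pi*R*C).
fc = 1 / (2*pi*0.001551) = 102.61 Hz

tau = 1.551 ms, fc = 102.61 Hz


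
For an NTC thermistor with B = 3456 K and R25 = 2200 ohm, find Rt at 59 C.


NTC thermistor equation: Rt = R25 * exp(B * (1/T - 1/T25)).
T in Kelvin: 332.15 K, T25 = 298.15 K
1/T - 1/T25 = 1/332.15 - 1/298.15 = -0.00034333
B * (1/T - 1/T25) = 3456 * -0.00034333 = -1.1865
Rt = 2200 * exp(-1.1865) = 671.6 ohm

671.6 ohm


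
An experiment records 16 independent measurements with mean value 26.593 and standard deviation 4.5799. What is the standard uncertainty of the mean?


The standard uncertainty for Type A evaluation is u = s / sqrt(n).
u = 4.5799 / sqrt(16)
u = 4.5799 / 4.0
u = 1.145

1.145


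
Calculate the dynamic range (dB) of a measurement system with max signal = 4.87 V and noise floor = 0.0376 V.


Dynamic range = 20 * log10(Vmax / Vnoise).
DR = 20 * log10(4.87 / 0.0376)
DR = 20 * log10(129.52)
DR = 42.25 dB

42.25 dB


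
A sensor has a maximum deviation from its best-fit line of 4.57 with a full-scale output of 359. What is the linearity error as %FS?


Linearity error = (max deviation / full scale) * 100%.
Linearity = (4.57 / 359) * 100
Linearity = 1.273 %FS

1.273 %FS


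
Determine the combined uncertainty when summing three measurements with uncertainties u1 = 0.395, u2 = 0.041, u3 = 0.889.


For a sum of independent quantities, uc = sqrt(u1^2 + u2^2 + u3^2).
uc = sqrt(0.395^2 + 0.041^2 + 0.889^2)
uc = sqrt(0.156025 + 0.001681 + 0.790321)
uc = 0.9737

0.9737


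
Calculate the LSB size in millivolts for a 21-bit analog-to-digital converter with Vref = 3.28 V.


The resolution (LSB) of an ADC is Vref / 2^n.
LSB = 3.28 / 2^21
LSB = 3.28 / 2097152
LSB = 1.56e-06 V = 0.00156403 mV

0.00156403 mV


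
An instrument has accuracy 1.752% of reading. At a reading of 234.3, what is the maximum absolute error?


Absolute error = (accuracy% / 100) * reading.
Error = (1.752 / 100) * 234.3
Error = 0.01752 * 234.3
Error = 4.1049

4.1049


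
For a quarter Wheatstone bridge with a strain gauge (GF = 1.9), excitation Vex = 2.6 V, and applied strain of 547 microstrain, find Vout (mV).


Quarter bridge output: Vout = (GF * epsilon * Vex) / 4.
Vout = (1.9 * 547e-6 * 2.6) / 4
Vout = 0.00270218 / 4 V
Vout = 0.00067554 V = 0.6755 mV

0.6755 mV


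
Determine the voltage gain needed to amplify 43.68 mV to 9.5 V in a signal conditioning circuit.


Gain = Vout / Vin (converting to same units).
G = 9.5 V / 43.68 mV
G = 9500.0 mV / 43.68 mV
G = 217.49

217.49


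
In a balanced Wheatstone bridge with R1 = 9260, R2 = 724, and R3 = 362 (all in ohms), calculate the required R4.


At balance: R1*R4 = R2*R3, so R4 = R2*R3/R1.
R4 = 724 * 362 / 9260
R4 = 262088 / 9260
R4 = 28.3 ohm

28.3 ohm


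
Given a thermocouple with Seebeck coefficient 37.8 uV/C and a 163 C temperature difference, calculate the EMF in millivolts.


The thermocouple output V = sensitivity * dT.
V = 37.8 uV/C * 163 C
V = 6161.4 uV
V = 6.161 mV

6.161 mV


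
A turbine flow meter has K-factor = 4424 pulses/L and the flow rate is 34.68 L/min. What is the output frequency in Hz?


Frequency = K * Q / 60 (converting L/min to L/s).
f = 4424 * 34.68 / 60
f = 153424.32 / 60
f = 2557.07 Hz

2557.07 Hz


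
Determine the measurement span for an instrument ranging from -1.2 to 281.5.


Span = upper range - lower range.
Span = 281.5 - (-1.2)
Span = 282.7

282.7


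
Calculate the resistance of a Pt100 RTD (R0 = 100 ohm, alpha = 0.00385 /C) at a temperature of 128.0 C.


The RTD equation: Rt = R0 * (1 + alpha * T).
Rt = 100 * (1 + 0.00385 * 128.0)
Rt = 100 * (1 + 0.4928)
Rt = 100 * 1.4928
Rt = 149.28 ohm

149.28 ohm


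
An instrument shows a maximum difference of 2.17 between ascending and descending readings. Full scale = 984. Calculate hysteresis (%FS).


Hysteresis = (max difference / full scale) * 100%.
H = (2.17 / 984) * 100
H = 0.221 %FS

0.221 %FS


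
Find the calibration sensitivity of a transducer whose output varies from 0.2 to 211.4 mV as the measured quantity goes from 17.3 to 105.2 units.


Sensitivity = (y2 - y1) / (x2 - x1).
S = (211.4 - 0.2) / (105.2 - 17.3)
S = 211.2 / 87.9
S = 2.4027 mV/unit

2.4027 mV/unit


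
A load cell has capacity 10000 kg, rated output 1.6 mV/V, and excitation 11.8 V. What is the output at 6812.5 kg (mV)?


Vout = rated_output * Vex * (load / capacity).
Vout = 1.6 * 11.8 * (6812.5 / 10000)
Vout = 1.6 * 11.8 * 0.68125
Vout = 12.862 mV

12.862 mV


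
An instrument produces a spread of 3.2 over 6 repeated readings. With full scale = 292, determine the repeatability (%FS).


Repeatability = (spread / full scale) * 100%.
R = (3.2 / 292) * 100
R = 1.096 %FS

1.096 %FS


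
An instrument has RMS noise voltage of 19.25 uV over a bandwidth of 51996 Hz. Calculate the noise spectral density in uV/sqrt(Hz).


Noise spectral density = Vrms / sqrt(BW).
NSD = 19.25 / sqrt(51996)
NSD = 19.25 / 228.0263
NSD = 0.0844 uV/sqrt(Hz)

0.0844 uV/sqrt(Hz)


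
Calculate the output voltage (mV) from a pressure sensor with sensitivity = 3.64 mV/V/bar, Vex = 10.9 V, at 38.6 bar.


Output = sensitivity * Vex * P.
Vout = 3.64 * 10.9 * 38.6
Vout = 39.676 * 38.6
Vout = 1531.49 mV

1531.49 mV


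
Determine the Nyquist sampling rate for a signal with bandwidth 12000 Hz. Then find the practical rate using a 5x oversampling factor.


By Nyquist theorem, fs_min = 2 * fmax.
fs_min = 2 * 12000 = 24000 Hz
Practical rate = 5 * fs_min = 5 * 24000 = 120000 Hz

fs_min = 24000 Hz, fs_practical = 120000 Hz


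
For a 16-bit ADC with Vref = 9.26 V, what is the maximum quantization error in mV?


The maximum quantization error is +/- LSB/2.
LSB = Vref / 2^n = 9.26 / 65536 = 0.0001413 V
Max error = LSB / 2 = 0.0001413 / 2 = 7.065e-05 V
Max error = 0.0706 mV

0.0706 mV


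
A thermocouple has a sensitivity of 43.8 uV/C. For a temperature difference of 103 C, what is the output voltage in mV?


The thermocouple output V = sensitivity * dT.
V = 43.8 uV/C * 103 C
V = 4511.4 uV
V = 4.511 mV

4.511 mV


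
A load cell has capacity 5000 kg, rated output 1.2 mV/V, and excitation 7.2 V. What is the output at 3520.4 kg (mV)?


Vout = rated_output * Vex * (load / capacity).
Vout = 1.2 * 7.2 * (3520.4 / 5000)
Vout = 1.2 * 7.2 * 0.70408
Vout = 6.083 mV

6.083 mV


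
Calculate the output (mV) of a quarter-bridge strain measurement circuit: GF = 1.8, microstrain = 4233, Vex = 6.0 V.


Quarter bridge output: Vout = (GF * epsilon * Vex) / 4.
Vout = (1.8 * 4233e-6 * 6.0) / 4
Vout = 0.0457164 / 4 V
Vout = 0.0114291 V = 11.4291 mV

11.4291 mV


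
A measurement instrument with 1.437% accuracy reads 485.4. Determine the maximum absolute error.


Absolute error = (accuracy% / 100) * reading.
Error = (1.437 / 100) * 485.4
Error = 0.01437 * 485.4
Error = 6.9752

6.9752


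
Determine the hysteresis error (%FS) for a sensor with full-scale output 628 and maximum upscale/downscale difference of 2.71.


Hysteresis = (max difference / full scale) * 100%.
H = (2.71 / 628) * 100
H = 0.432 %FS

0.432 %FS


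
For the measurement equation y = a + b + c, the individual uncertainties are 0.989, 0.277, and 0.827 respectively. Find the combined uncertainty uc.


For a sum of independent quantities, uc = sqrt(u1^2 + u2^2 + u3^2).
uc = sqrt(0.989^2 + 0.277^2 + 0.827^2)
uc = sqrt(0.978121 + 0.076729 + 0.683929)
uc = 1.3186

1.3186


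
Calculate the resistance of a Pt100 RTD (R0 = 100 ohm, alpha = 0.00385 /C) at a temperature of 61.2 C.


The RTD equation: Rt = R0 * (1 + alpha * T).
Rt = 100 * (1 + 0.00385 * 61.2)
Rt = 100 * (1 + 0.23562)
Rt = 100 * 1.23562
Rt = 123.562 ohm

123.562 ohm


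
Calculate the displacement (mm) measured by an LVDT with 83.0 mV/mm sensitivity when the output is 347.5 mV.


Displacement = Vout / sensitivity.
d = 347.5 / 83.0
d = 4.187 mm

4.187 mm


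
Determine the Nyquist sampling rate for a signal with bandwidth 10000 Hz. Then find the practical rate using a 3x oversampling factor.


By Nyquist theorem, fs_min = 2 * fmax.
fs_min = 2 * 10000 = 20000 Hz
Practical rate = 3 * fs_min = 3 * 20000 = 60000 Hz

fs_min = 20000 Hz, fs_practical = 60000 Hz


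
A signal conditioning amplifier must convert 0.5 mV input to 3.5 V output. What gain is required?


Gain = Vout / Vin (converting to same units).
G = 3.5 V / 0.5 mV
G = 3500.0 mV / 0.5 mV
G = 7000.0

7000.0


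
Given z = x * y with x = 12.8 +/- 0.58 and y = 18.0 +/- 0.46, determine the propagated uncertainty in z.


For a product z = x*y, the relative uncertainty is:
uz/z = sqrt((ux/x)^2 + (uy/y)^2)
Relative uncertainties: ux/x = 0.58/12.8 = 0.045312
uy/y = 0.46/18.0 = 0.025556
z = 12.8 * 18.0 = 230.4
uz = 230.4 * sqrt(0.045312^2 + 0.025556^2) = 11.986

11.986


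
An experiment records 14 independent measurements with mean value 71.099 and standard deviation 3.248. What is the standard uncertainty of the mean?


The standard uncertainty for Type A evaluation is u = s / sqrt(n).
u = 3.248 / sqrt(14)
u = 3.248 / 3.7417
u = 0.8681

0.8681


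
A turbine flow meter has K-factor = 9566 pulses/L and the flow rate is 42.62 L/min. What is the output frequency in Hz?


Frequency = K * Q / 60 (converting L/min to L/s).
f = 9566 * 42.62 / 60
f = 407702.92 / 60
f = 6795.05 Hz

6795.05 Hz


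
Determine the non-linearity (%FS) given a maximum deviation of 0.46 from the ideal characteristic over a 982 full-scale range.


Linearity error = (max deviation / full scale) * 100%.
Linearity = (0.46 / 982) * 100
Linearity = 0.047 %FS

0.047 %FS


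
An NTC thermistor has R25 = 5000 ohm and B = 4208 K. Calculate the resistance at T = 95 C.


NTC thermistor equation: Rt = R25 * exp(B * (1/T - 1/T25)).
T in Kelvin: 368.15 K, T25 = 298.15 K
1/T - 1/T25 = 1/368.15 - 1/298.15 = -0.00063773
B * (1/T - 1/T25) = 4208 * -0.00063773 = -2.6836
Rt = 5000 * exp(-2.6836) = 341.6 ohm

341.6 ohm


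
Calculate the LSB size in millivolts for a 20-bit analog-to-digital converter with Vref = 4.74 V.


The resolution (LSB) of an ADC is Vref / 2^n.
LSB = 4.74 / 2^20
LSB = 4.74 / 1048576
LSB = 4.52e-06 V = 0.00452042 mV

0.00452042 mV


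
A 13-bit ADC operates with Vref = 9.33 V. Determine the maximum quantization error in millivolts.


The maximum quantization error is +/- LSB/2.
LSB = Vref / 2^n = 9.33 / 8192 = 0.00113892 V
Max error = LSB / 2 = 0.00113892 / 2 = 0.00056946 V
Max error = 0.5695 mV

0.5695 mV


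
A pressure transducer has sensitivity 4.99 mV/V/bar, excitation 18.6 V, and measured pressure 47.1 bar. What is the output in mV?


Output = sensitivity * Vex * P.
Vout = 4.99 * 18.6 * 47.1
Vout = 92.814 * 47.1
Vout = 4371.54 mV

4371.54 mV


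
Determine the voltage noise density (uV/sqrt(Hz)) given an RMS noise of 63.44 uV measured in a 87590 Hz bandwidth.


Noise spectral density = Vrms / sqrt(BW).
NSD = 63.44 / sqrt(87590)
NSD = 63.44 / 295.9561
NSD = 0.2144 uV/sqrt(Hz)

0.2144 uV/sqrt(Hz)


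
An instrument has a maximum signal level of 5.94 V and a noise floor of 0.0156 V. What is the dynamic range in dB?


Dynamic range = 20 * log10(Vmax / Vnoise).
DR = 20 * log10(5.94 / 0.0156)
DR = 20 * log10(380.77)
DR = 51.61 dB

51.61 dB


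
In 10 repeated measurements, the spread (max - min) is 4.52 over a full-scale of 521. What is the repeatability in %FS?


Repeatability = (spread / full scale) * 100%.
R = (4.52 / 521) * 100
R = 0.868 %FS

0.868 %FS


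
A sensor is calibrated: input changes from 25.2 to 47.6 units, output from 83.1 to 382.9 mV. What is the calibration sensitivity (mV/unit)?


Sensitivity = (y2 - y1) / (x2 - x1).
S = (382.9 - 83.1) / (47.6 - 25.2)
S = 299.8 / 22.4
S = 13.3839 mV/unit

13.3839 mV/unit


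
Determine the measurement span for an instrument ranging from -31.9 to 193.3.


Span = upper range - lower range.
Span = 193.3 - (-31.9)
Span = 225.2

225.2


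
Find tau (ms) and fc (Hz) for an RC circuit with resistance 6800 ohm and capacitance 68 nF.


Time constant: tau = R * C.
tau = 6800 * 6.80e-08 = 0.0004624 s
tau = 0.4624 ms
Cutoff frequency: fc = 1 / (2*pi*R*C).
fc = 1 / (2*pi*0.0004624) = 344.19 Hz

tau = 0.4624 ms, fc = 344.19 Hz


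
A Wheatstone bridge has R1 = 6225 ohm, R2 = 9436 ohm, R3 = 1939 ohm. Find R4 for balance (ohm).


At balance: R1*R4 = R2*R3, so R4 = R2*R3/R1.
R4 = 9436 * 1939 / 6225
R4 = 18296404 / 6225
R4 = 2939.18 ohm

2939.18 ohm


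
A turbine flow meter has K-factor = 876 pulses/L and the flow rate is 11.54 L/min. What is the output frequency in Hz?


Frequency = K * Q / 60 (converting L/min to L/s).
f = 876 * 11.54 / 60
f = 10109.04 / 60
f = 168.48 Hz

168.48 Hz


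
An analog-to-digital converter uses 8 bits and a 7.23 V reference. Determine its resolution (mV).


The resolution (LSB) of an ADC is Vref / 2^n.
LSB = 7.23 / 2^8
LSB = 7.23 / 256
LSB = 0.02824219 V = 28.2421875 mV

28.2421875 mV


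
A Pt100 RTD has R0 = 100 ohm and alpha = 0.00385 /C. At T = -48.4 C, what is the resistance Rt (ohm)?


The RTD equation: Rt = R0 * (1 + alpha * T).
Rt = 100 * (1 + 0.00385 * -48.4)
Rt = 100 * (1 + -0.18634)
Rt = 100 * 0.81366
Rt = 81.366 ohm

81.366 ohm


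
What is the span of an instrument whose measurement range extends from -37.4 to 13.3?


Span = upper range - lower range.
Span = 13.3 - (-37.4)
Span = 50.7

50.7


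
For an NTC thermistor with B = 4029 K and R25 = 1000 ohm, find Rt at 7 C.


NTC thermistor equation: Rt = R25 * exp(B * (1/T - 1/T25)).
T in Kelvin: 280.15 K, T25 = 298.15 K
1/T - 1/T25 = 1/280.15 - 1/298.15 = 0.0002155
B * (1/T - 1/T25) = 4029 * 0.0002155 = 0.8682
Rt = 1000 * exp(0.8682) = 2382.7 ohm

2382.7 ohm


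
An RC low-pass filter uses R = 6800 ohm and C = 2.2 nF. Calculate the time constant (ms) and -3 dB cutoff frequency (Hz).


Time constant: tau = R * C.
tau = 6800 * 2.20e-09 = 1.496e-05 s
tau = 0.015 ms
Cutoff frequency: fc = 1 / (2*pi*R*C).
fc = 1 / (2*pi*1.496e-05) = 10638.7 Hz

tau = 0.015 ms, fc = 10638.7 Hz


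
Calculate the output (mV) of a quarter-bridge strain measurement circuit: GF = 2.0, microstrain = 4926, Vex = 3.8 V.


Quarter bridge output: Vout = (GF * epsilon * Vex) / 4.
Vout = (2.0 * 4926e-6 * 3.8) / 4
Vout = 0.0374376 / 4 V
Vout = 0.0093594 V = 9.3594 mV

9.3594 mV


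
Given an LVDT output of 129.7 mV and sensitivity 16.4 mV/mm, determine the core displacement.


Displacement = Vout / sensitivity.
d = 129.7 / 16.4
d = 7.909 mm

7.909 mm


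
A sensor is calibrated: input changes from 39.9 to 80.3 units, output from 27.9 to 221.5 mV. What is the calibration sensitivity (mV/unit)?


Sensitivity = (y2 - y1) / (x2 - x1).
S = (221.5 - 27.9) / (80.3 - 39.9)
S = 193.6 / 40.4
S = 4.7921 mV/unit

4.7921 mV/unit


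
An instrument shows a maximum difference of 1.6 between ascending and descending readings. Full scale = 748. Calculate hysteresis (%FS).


Hysteresis = (max difference / full scale) * 100%.
H = (1.6 / 748) * 100
H = 0.214 %FS

0.214 %FS


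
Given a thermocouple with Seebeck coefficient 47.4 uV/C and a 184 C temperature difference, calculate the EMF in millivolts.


The thermocouple output V = sensitivity * dT.
V = 47.4 uV/C * 184 C
V = 8721.6 uV
V = 8.722 mV

8.722 mV


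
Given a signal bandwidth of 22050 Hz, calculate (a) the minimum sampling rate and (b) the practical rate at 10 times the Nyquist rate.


By Nyquist theorem, fs_min = 2 * fmax.
fs_min = 2 * 22050 = 44100 Hz
Practical rate = 10 * fs_min = 10 * 44100 = 441000 Hz

fs_min = 44100 Hz, fs_practical = 441000 Hz


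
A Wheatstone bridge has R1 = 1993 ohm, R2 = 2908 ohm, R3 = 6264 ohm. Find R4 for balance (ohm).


At balance: R1*R4 = R2*R3, so R4 = R2*R3/R1.
R4 = 2908 * 6264 / 1993
R4 = 18215712 / 1993
R4 = 9139.85 ohm

9139.85 ohm


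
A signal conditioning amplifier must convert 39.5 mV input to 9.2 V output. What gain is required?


Gain = Vout / Vin (converting to same units).
G = 9.2 V / 39.5 mV
G = 9200.0 mV / 39.5 mV
G = 232.91

232.91


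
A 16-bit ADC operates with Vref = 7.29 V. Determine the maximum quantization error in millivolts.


The maximum quantization error is +/- LSB/2.
LSB = Vref / 2^n = 7.29 / 65536 = 0.00011124 V
Max error = LSB / 2 = 0.00011124 / 2 = 5.562e-05 V
Max error = 0.0556 mV

0.0556 mV


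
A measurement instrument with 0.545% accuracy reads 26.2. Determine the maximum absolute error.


Absolute error = (accuracy% / 100) * reading.
Error = (0.545 / 100) * 26.2
Error = 0.00545 * 26.2
Error = 0.1428

0.1428


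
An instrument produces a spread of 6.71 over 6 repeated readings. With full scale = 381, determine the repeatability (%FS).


Repeatability = (spread / full scale) * 100%.
R = (6.71 / 381) * 100
R = 1.761 %FS

1.761 %FS


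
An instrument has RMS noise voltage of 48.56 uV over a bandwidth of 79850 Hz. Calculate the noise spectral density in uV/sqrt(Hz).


Noise spectral density = Vrms / sqrt(BW).
NSD = 48.56 / sqrt(79850)
NSD = 48.56 / 282.5774
NSD = 0.1718 uV/sqrt(Hz)

0.1718 uV/sqrt(Hz)


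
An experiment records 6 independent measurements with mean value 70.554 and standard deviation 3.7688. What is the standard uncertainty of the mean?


The standard uncertainty for Type A evaluation is u = s / sqrt(n).
u = 3.7688 / sqrt(6)
u = 3.7688 / 2.4495
u = 1.5386

1.5386


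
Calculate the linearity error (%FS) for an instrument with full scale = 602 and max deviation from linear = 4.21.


Linearity error = (max deviation / full scale) * 100%.
Linearity = (4.21 / 602) * 100
Linearity = 0.699 %FS

0.699 %FS


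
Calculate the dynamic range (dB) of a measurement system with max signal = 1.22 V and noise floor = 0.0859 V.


Dynamic range = 20 * log10(Vmax / Vnoise).
DR = 20 * log10(1.22 / 0.0859)
DR = 20 * log10(14.2)
DR = 23.05 dB

23.05 dB


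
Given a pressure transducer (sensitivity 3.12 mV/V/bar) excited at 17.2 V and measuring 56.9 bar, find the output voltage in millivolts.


Output = sensitivity * Vex * P.
Vout = 3.12 * 17.2 * 56.9
Vout = 53.664 * 56.9
Vout = 3053.48 mV

3053.48 mV


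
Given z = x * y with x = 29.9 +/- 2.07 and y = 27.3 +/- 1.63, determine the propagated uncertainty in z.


For a product z = x*y, the relative uncertainty is:
uz/z = sqrt((ux/x)^2 + (uy/y)^2)
Relative uncertainties: ux/x = 2.07/29.9 = 0.069231
uy/y = 1.63/27.3 = 0.059707
z = 29.9 * 27.3 = 816.3
uz = 816.3 * sqrt(0.069231^2 + 0.059707^2) = 74.624

74.624


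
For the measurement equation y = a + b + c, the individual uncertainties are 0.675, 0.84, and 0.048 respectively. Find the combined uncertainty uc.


For a sum of independent quantities, uc = sqrt(u1^2 + u2^2 + u3^2).
uc = sqrt(0.675^2 + 0.84^2 + 0.048^2)
uc = sqrt(0.455625 + 0.7056 + 0.002304)
uc = 1.0787

1.0787


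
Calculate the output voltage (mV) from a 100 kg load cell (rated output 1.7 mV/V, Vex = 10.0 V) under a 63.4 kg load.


Vout = rated_output * Vex * (load / capacity).
Vout = 1.7 * 10.0 * (63.4 / 100)
Vout = 1.7 * 10.0 * 0.634
Vout = 10.778 mV

10.778 mV


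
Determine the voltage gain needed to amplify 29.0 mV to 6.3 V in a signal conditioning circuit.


Gain = Vout / Vin (converting to same units).
G = 6.3 V / 29.0 mV
G = 6300.0 mV / 29.0 mV
G = 217.24

217.24


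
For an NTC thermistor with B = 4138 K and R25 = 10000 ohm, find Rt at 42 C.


NTC thermistor equation: Rt = R25 * exp(B * (1/T - 1/T25)).
T in Kelvin: 315.15 K, T25 = 298.15 K
1/T - 1/T25 = 1/315.15 - 1/298.15 = -0.00018092
B * (1/T - 1/T25) = 4138 * -0.00018092 = -0.7487
Rt = 10000 * exp(-0.7487) = 4730.0 ohm

4730.0 ohm


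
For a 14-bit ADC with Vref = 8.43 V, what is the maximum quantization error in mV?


The maximum quantization error is +/- LSB/2.
LSB = Vref / 2^n = 8.43 / 16384 = 0.00051453 V
Max error = LSB / 2 = 0.00051453 / 2 = 0.00025726 V
Max error = 0.2573 mV

0.2573 mV


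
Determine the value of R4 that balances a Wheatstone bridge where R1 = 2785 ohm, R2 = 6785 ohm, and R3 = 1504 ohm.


At balance: R1*R4 = R2*R3, so R4 = R2*R3/R1.
R4 = 6785 * 1504 / 2785
R4 = 10204640 / 2785
R4 = 3664.14 ohm

3664.14 ohm


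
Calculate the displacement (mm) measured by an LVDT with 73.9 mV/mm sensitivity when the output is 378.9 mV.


Displacement = Vout / sensitivity.
d = 378.9 / 73.9
d = 5.127 mm

5.127 mm


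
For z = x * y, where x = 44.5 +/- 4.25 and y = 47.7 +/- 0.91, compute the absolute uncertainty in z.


For a product z = x*y, the relative uncertainty is:
uz/z = sqrt((ux/x)^2 + (uy/y)^2)
Relative uncertainties: ux/x = 4.25/44.5 = 0.095506
uy/y = 0.91/47.7 = 0.019078
z = 44.5 * 47.7 = 2122.7
uz = 2122.7 * sqrt(0.095506^2 + 0.019078^2) = 206.73

206.73


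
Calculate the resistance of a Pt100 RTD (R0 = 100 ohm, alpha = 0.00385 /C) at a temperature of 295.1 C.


The RTD equation: Rt = R0 * (1 + alpha * T).
Rt = 100 * (1 + 0.00385 * 295.1)
Rt = 100 * (1 + 1.136135)
Rt = 100 * 2.136135
Rt = 213.614 ohm

213.614 ohm


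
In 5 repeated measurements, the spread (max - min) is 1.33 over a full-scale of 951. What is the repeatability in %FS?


Repeatability = (spread / full scale) * 100%.
R = (1.33 / 951) * 100
R = 0.14 %FS

0.14 %FS


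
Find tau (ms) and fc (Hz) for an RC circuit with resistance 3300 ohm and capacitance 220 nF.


Time constant: tau = R * C.
tau = 3300 * 2.20e-07 = 0.000726 s
tau = 0.726 ms
Cutoff frequency: fc = 1 / (2*pi*R*C).
fc = 1 / (2*pi*0.000726) = 219.22 Hz

tau = 0.726 ms, fc = 219.22 Hz


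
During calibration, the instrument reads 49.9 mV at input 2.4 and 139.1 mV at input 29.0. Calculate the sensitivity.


Sensitivity = (y2 - y1) / (x2 - x1).
S = (139.1 - 49.9) / (29.0 - 2.4)
S = 89.2 / 26.6
S = 3.3534 mV/unit

3.3534 mV/unit


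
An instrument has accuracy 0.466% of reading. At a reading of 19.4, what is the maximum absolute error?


Absolute error = (accuracy% / 100) * reading.
Error = (0.466 / 100) * 19.4
Error = 0.00466 * 19.4
Error = 0.0904

0.0904


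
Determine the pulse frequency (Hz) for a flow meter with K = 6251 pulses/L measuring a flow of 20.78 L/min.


Frequency = K * Q / 60 (converting L/min to L/s).
f = 6251 * 20.78 / 60
f = 129895.78 / 60
f = 2164.93 Hz

2164.93 Hz


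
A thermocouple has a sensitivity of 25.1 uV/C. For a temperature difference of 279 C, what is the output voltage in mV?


The thermocouple output V = sensitivity * dT.
V = 25.1 uV/C * 279 C
V = 7002.9 uV
V = 7.003 mV

7.003 mV


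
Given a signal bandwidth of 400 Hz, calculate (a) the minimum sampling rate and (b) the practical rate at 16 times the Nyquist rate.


By Nyquist theorem, fs_min = 2 * fmax.
fs_min = 2 * 400 = 800 Hz
Practical rate = 16 * fs_min = 16 * 800 = 12800 Hz

fs_min = 800 Hz, fs_practical = 12800 Hz


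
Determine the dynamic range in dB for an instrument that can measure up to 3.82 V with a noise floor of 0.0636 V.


Dynamic range = 20 * log10(Vmax / Vnoise).
DR = 20 * log10(3.82 / 0.0636)
DR = 20 * log10(60.06)
DR = 35.57 dB

35.57 dB


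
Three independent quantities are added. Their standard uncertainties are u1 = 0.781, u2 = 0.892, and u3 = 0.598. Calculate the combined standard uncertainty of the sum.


For a sum of independent quantities, uc = sqrt(u1^2 + u2^2 + u3^2).
uc = sqrt(0.781^2 + 0.892^2 + 0.598^2)
uc = sqrt(0.609961 + 0.795664 + 0.357604)
uc = 1.3279

1.3279


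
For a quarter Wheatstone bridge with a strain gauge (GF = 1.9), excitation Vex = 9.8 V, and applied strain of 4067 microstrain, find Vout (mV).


Quarter bridge output: Vout = (GF * epsilon * Vex) / 4.
Vout = (1.9 * 4067e-6 * 9.8) / 4
Vout = 0.07572754 / 4 V
Vout = 0.01893188 V = 18.9319 mV

18.9319 mV


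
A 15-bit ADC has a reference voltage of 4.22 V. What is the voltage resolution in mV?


The resolution (LSB) of an ADC is Vref / 2^n.
LSB = 4.22 / 2^15
LSB = 4.22 / 32768
LSB = 0.00012878 V = 0.12878418 mV

0.12878418 mV


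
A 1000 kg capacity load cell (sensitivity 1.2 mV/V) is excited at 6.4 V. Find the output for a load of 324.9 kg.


Vout = rated_output * Vex * (load / capacity).
Vout = 1.2 * 6.4 * (324.9 / 1000)
Vout = 1.2 * 6.4 * 0.3249
Vout = 2.495 mV

2.495 mV


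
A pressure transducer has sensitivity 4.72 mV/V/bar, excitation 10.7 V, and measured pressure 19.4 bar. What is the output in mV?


Output = sensitivity * Vex * P.
Vout = 4.72 * 10.7 * 19.4
Vout = 50.504 * 19.4
Vout = 979.78 mV

979.78 mV


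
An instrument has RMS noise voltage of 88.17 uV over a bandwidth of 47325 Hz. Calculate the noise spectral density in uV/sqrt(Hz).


Noise spectral density = Vrms / sqrt(BW).
NSD = 88.17 / sqrt(47325)
NSD = 88.17 / 217.5431
NSD = 0.4053 uV/sqrt(Hz)

0.4053 uV/sqrt(Hz)


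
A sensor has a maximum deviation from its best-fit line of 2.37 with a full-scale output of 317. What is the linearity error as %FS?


Linearity error = (max deviation / full scale) * 100%.
Linearity = (2.37 / 317) * 100
Linearity = 0.748 %FS

0.748 %FS


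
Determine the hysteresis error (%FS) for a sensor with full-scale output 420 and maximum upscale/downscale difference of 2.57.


Hysteresis = (max difference / full scale) * 100%.
H = (2.57 / 420) * 100
H = 0.612 %FS

0.612 %FS


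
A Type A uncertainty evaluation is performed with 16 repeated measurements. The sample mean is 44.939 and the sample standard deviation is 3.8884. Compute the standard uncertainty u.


The standard uncertainty for Type A evaluation is u = s / sqrt(n).
u = 3.8884 / sqrt(16)
u = 3.8884 / 4.0
u = 0.9721

0.9721


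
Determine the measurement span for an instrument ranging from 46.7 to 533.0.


Span = upper range - lower range.
Span = 533.0 - (46.7)
Span = 486.3

486.3


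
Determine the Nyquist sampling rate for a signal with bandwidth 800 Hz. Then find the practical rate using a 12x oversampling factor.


By Nyquist theorem, fs_min = 2 * fmax.
fs_min = 2 * 800 = 1600 Hz
Practical rate = 12 * fs_min = 12 * 1600 = 19200 Hz

fs_min = 1600 Hz, fs_practical = 19200 Hz


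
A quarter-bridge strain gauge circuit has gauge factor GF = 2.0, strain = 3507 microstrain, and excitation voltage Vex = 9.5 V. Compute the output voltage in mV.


Quarter bridge output: Vout = (GF * epsilon * Vex) / 4.
Vout = (2.0 * 3507e-6 * 9.5) / 4
Vout = 0.066633 / 4 V
Vout = 0.01665825 V = 16.6582 mV

16.6582 mV


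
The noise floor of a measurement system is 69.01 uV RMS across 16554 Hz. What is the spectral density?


Noise spectral density = Vrms / sqrt(BW).
NSD = 69.01 / sqrt(16554)
NSD = 69.01 / 128.6623
NSD = 0.5364 uV/sqrt(Hz)

0.5364 uV/sqrt(Hz)


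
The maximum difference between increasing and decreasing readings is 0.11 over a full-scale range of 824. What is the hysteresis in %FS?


Hysteresis = (max difference / full scale) * 100%.
H = (0.11 / 824) * 100
H = 0.013 %FS

0.013 %FS


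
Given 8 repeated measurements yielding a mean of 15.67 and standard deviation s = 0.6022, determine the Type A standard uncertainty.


The standard uncertainty for Type A evaluation is u = s / sqrt(n).
u = 0.6022 / sqrt(8)
u = 0.6022 / 2.8284
u = 0.2129

0.2129
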